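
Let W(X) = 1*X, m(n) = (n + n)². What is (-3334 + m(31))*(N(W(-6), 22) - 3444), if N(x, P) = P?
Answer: -1745220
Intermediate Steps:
m(n) = 4*n² (m(n) = (2*n)² = 4*n²)
W(X) = X
(-3334 + m(31))*(N(W(-6), 22) - 3444) = (-3334 + 4*31²)*(22 - 3444) = (-3334 + 4*961)*(-3422) = (-3334 + 3844)*(-3422) = 510*(-3422) = -1745220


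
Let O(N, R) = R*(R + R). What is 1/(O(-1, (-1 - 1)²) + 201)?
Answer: 1/233 ≈ 0.0042918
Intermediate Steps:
O(N, R) = 2*R² (O(N, R) = R*(2*R) = 2*R²)
1/(O(-1, (-1 - 1)²) + 201) = 1/(2*((-1 - 1)²)² + 201) = 1/(2*((-2)²)² + 201) = 1/(2*4² + 201) = 1/(2*16 + 201) = 1/(32 + 201) = 1/233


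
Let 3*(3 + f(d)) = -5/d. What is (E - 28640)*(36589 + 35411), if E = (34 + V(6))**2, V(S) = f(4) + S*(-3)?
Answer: -2050679500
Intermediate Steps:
f(d) = -3 - 5/(3*d) (f(d) = -3 + (-5/d)/3 = -3 - 5/(3*d))
V(S) = -41/12 - 3*S (V(S) = (-3 - 5/3/4) + S*(-3) = (-3 - 5/3*1/4) - 3*S = (-3 - 5/12) - 3*S = -41/12 - 3*S)
E = 22801/144 (E = (34 + (-41/12 - 3*6))**2 = (34 + (-41/12 - 18))**2 = (34 - 257/12)**2 = (151/12)**2 = 22801/144 ≈ 158.34)
(E - 28640)*(36589 + 35411) = (22801/144 - 28640)*(36589 + 35411) = -4101359/144*72000 = -2050679500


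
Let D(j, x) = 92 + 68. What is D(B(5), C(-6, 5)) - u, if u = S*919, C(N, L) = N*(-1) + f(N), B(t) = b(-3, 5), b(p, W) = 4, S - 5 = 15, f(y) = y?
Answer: -18220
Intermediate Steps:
S = 20 (S = 5 + 15 = 20)
B(t) = 4
C(N, L) = 0 (C(N, L) = N*(-1) + N = -N + N = 0)
D(j, x) = 160
u = 18380 (u = 20*919 = 18380)
D(B(5), C(-6, 5)) - u = 160 - 1*18380 = 160 - 18380 = -18220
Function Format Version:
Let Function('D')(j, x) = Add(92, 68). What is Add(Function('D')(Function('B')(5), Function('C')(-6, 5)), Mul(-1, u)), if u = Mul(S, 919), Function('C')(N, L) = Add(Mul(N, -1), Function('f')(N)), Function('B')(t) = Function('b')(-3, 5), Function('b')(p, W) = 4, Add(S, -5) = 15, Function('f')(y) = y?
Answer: -18220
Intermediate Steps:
S = 20 (S = Add(5, 15) = 20)
Function('B')(t) = 4
Function('C')(N, L) = 0 (Function('C')(N, L) = Add(Mul(N, -1), N) = Add(Mul(-1, N), N) = 0)
Function('D')(j, x) = 160
u = 18380 (u = Mul(20, 919) = 18380)
Add(Function('D')(Function('B')(5), Function('C')(-6, 5)), Mul(-1, u)) = Add(160, Mul(-1, 18380)) = Add(160, -18380) = -18220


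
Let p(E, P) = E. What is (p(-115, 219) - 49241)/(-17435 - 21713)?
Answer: 12339/9787 ≈ 1.2608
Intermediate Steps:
(p(-115, 219) - 49241)/(-17435 - 21713) = (-115 - 49241)/(-17435 - 21713) = -49356/(-39148) = -49356*(-1/39148) = 12339/9787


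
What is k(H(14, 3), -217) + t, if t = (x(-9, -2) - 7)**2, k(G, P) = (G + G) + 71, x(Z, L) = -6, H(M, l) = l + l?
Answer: 252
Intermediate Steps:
H(M, l) = 2*l
k(G, P) = 71 + 2*G (k(G, P) = 2*G + 71 = 71 + 2*G)
t = 169 (t = (-6 - 7)**2 = (-13)**2 = 169)
k(H(14, 3), -217) + t = (71 + 2*(2*3)) + 169 = (71 + 2*6) + 169 = (71 + 12) + 169 = 83 + 169 = 252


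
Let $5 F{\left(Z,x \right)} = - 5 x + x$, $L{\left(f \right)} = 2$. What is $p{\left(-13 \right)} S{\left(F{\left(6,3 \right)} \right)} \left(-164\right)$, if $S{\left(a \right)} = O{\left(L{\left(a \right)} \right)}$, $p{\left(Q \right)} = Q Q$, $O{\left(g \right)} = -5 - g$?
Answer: $194012$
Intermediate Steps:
$F{\left(Z,x \right)} = - \frac{4 x}{5}$ ($F{\left(Z,x \right)} = \frac{- 5 x + x}{5} = \frac{\left(-4\right) x}{5} = - \frac{4 x}{5}$)
$p{\left(Q \right)} = Q^{2}$
$S{\left(a \right)} = -7$ ($S{\left(a \right)} = -5 - 2 = -7$)
$p{\left(-13 \right)} S{\left(F{\left(6,3 \right)} \right)} \left(-164\right) = \left(-13\right)^{2} \left(-7\right) \left(-164\right) = 169 \left(-7\right) \left(-164\right) = \left(-1183\right) \left(-164\right) = 194012$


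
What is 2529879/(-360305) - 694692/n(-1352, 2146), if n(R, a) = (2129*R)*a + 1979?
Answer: -1420633463156061/202329652347695 ≈ -7.0214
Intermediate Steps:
n(R, a) = 1979 + 2129*R*a (n(R, a) = 2129*R*a + 1979 = 1979 + 2129*R*a)
2529879/(-360305) - 694692/n(-1352, 2146) = 2529879/(-360305) - 694692/(1979 + 2129*(-1352)*2146) = 2529879*(-1/360305) - 694692/(1979 - 6177063568) = -229989/32755 - 694692/(-6177061589) = -229989/32755 - 694692*(-1/6177061589) = -229989/32755 + 694692/6177061589 = -1420633463156061/202329652347695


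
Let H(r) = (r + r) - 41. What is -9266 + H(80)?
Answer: -9147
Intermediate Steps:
H(r) = -41 + 2*r (H(r) = 2*r - 41 = -41 + 2*r)
-9266 + H(80) = -9266 + (-41 + 2*80) = -9266 + (-41 + 160) = -9266 + 119 = -9147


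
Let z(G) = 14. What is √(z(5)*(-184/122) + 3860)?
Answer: 2*√3571123/61 ≈ 61.959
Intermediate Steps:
√(z(5)*(-184/122) + 3860) = √(14*(-184/122) + 3860) = √(14*(-184*1/122) + 3860) = √(14*(-92/61) + 3860) = √(-1288/61 + 3860) = √(234172/61) = 2*√3571123/61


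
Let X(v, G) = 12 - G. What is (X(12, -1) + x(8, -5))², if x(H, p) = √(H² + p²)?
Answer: (13 + √89)² ≈ 503.28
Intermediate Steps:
(X(12, -1) + x(8, -5))² = ((12 - 1*(-1)) + √(8² + (-5)²))² = ((12 + 1) + √(64 + 25))² = (13 + √89)²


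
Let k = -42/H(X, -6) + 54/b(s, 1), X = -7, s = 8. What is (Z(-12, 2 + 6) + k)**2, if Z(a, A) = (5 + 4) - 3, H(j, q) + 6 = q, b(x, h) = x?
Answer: 4225/16 ≈ 264.06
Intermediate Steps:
H(j, q) = -6 + q
Z(a, A) = 6 (Z(a, A) = 9 - 3 = 6)
k = 41/4 (k = -42/(-6 - 6) + 54/8 = -42/(-12) + 54*(1/8) = -42*(-1/12) + 27/4 = 7/2 + 27/4 = 41/4 ≈ 10.250)
(Z(-12, 2 + 6) + k)**2 = (6 + 41/4)**2 = (65/4)**2 = 4225/16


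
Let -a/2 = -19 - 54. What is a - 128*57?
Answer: -7150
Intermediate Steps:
a = 146 (a = -2*(-19 - 54) = -2*(-73) = 146)
a - 128*57 = 146 - 128*57 = 146 - 7296 = -7150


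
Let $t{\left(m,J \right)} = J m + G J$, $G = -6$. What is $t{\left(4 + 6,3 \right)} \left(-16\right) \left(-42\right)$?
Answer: $8064$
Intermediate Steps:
$t{\left(m,J \right)} = - 6 J + J m$ ($t{\left(m,J \right)} = J m - 6 J = - 6 J + J m$)
$t{\left(4 + 6,3 \right)} \left(-16\right) \left(-42\right) = 3 \left(-6 + \left(4 + 6\right)\right) \left(-16\right) \left(-42\right) = 3 \left(-6 + 10\right) \left(-16\right) \left(-42\right) = 3 \cdot 4 \left(-16\right) \left(-42\right) = 12 \left(-16\right) \left(-42\right) = \left(-192\right) \left(-42\right) = 8064$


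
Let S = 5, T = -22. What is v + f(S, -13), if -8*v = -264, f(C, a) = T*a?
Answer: 319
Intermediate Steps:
f(C, a) = -22*a
v = 33 (v = -⅛*(-264) = 33)
v + f(S, -13) = 33 - 22*(-13) = 33 + 286 = 319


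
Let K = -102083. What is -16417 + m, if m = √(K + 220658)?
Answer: -16417 + 15*√527 ≈ -16073.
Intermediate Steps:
m = 15*√527 (m = √(-102083 + 220658) = √118575 = 15*√527 ≈ 344.35)
-16417 + m = -16417 + 15*√527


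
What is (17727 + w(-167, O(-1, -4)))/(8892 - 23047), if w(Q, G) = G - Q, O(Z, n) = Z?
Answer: -17893/14155 ≈ -1.2641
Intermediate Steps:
(17727 + w(-167, O(-1, -4)))/(8892 - 23047) = (17727 + (-1 - 1*(-167)))/(8892 - 23047) = (17727 + (-1 + 167))/(-14155) = (17727 + 166)*(-1/14155) = 17893*(-1/14155) = -17893/14155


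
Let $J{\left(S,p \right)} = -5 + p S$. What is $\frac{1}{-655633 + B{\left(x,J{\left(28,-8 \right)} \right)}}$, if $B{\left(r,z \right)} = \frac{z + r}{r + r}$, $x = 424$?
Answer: $- \frac{848}{555976589} \approx -1.5252 \cdot 10^{-6}$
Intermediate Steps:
$J{\left(S,p \right)} = -5 + S p$
$B{\left(r,z \right)} = \frac{r + z}{2 r}$
$\frac{1}{-655633 + B{\left(x,J{\left(28,-8 \right)} \right)}} = \frac{1}{-655633 + \frac{424 + \left(-5 + 28 \left(-8\right)\right)}{2 \cdot 424}} = \frac{1}{-655633 + \frac{1}{2} \cdot \frac{1}{424} \left(424 - 229\right)} = \frac{1}{-655633 + \frac{1}{2} \cdot \frac{1}{424} \cdot 195} = \frac{1}{-655633 + \frac{195}{848}} = \frac{1}{- \frac{555976589}{848}} = - \frac{848}{555976589}$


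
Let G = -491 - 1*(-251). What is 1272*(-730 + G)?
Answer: -1233840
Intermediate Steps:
G = -240 (G = -491 + 251 = -240)
1272*(-730 + G) = 1272*(-730 - 240) = 1272*(-970) = -1233840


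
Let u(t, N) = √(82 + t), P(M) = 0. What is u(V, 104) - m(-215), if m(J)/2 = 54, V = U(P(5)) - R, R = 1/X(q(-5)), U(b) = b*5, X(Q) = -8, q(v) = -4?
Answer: -108 + 3*√146/4 ≈ -98.938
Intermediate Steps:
U(b) = 5*b
R = -⅛ (R = 1/(-8) = -⅛ ≈ -0.12500)
V = ⅛ (V = 5*0 - 1*(-⅛) = 0 + ⅛ = ⅛ ≈ 0.12500)
m(J) = 108 (m(J) = 2*54 = 108)
u(V, 104) - m(-215) = √(82 + ⅛) - 1*108 = √(657/8) - 108 = 3*√146/4 - 108 = -108 + 3*√146/4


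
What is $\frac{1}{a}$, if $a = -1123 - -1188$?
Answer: $\frac{1}{65} \approx 0.015385$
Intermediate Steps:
$a = 65$ ($a = -1123 + 1188 = 65$)
$\frac{1}{a} = \frac{1}{65}$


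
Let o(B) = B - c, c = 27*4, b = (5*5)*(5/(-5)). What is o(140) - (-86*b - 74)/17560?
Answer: 139961/4390 ≈ 31.882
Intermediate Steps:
b = -25 (b = 25*(5*(-⅕)) = 25*(-1) = -25)
c = 108
o(B) = -108 + B (o(B) = B - 1*108 = B - 108 = -108 + B)
o(140) - (-86*b - 74)/17560 = (-108 + 140) - (-86*(-25) - 74)/17560 = 32 - (2150 - 74)/17560 = 32 - 2076/17560 = 32 - 1*519/4390 = 32 - 519/4390 = 139961/4390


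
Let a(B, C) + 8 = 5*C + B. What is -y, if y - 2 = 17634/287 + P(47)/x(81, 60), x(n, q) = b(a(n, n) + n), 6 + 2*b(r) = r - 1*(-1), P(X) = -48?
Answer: -5029840/79499 ≈ -63.269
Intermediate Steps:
a(B, C) = -8 + B + 5*C (a(B, C) = -8 + (5*C + B) = -8 + (B + 5*C) = -8 + B + 5*C)
b(r) = -5/2 + r/2 (b(r) = -3 + (r - 1*(-1))/2 = -3 + (r + 1)/2 = -3 + (1 + r)/2 = -3 + (½ + r/2) = -5/2 + r/2)
x(n, q) = -13/2 + 7*n/2 (x(n, q) = -5/2 + ((-8 + n + 5*n) + n)/2 = -5/2 + ((-8 + 6*n) + n)/2 = -5/2 + (-8 + 7*n)/2 = -5/2 + (-4 + 7*n/2) = -13/2 + 7*n/2)
y = 5029840/79499 (y = 2 + (17634/287 - 48/(-13/2 + (7/2)*81)) = 2 + (17634*(1/287) - 48/(-13/2 + 567/2)) = 2 + (17634/287 - 48/277) = 2 + 4870842/79499 = 5029840/79499 ≈ 63.269)
-y = -1*5029840/79499 = -5029840/79499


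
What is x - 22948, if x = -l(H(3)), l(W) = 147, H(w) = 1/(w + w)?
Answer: -23095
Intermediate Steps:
H(w) = 1/(2*w)
x = -147 (x = -1*147 = -147)
x - 22948 = -147 - 22948 = -23095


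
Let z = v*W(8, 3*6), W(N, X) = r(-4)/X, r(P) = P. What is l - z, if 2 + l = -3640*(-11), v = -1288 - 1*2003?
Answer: 117920/3 ≈ 39307.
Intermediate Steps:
W(N, X) = -4/X
v = -3291 (v = -1288 - 2003 = -3291)
z = 2194/3 (z = -(-13164)/(3*6) = -(-13164)/18 = -3291*(-2/9) = 2194/3 ≈ 731.33)
l = 40038 (l = -2 - 3640*(-11) = -2 + 40040 = 40038)
l - z = 40038 - 1*2194/3 = 40038 - 2194/3 = 117920/3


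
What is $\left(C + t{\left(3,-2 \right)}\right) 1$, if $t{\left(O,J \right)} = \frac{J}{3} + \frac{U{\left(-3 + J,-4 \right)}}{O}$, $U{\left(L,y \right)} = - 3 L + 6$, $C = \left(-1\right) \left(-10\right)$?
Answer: $\frac{49}{3} \approx 16.333$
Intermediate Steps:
$C = 10$
$U{\left(L,y \right)} = 6 - 3 L$
$t{\left(O,J \right)} = \frac{J}{3} + \frac{15 - 3 J}{O}$ ($t{\left(O,J \right)} = \frac{J}{3} + \frac{6 - 3 \left(-3 + J\right)}{O} = J \frac{1}{3} + \frac{6 - \left(-9 + 3 J\right)}{O} = \frac{J}{3} + \frac{15 - 3 J}{O}$)
$\left(C + t{\left(3,-2 \right)}\right) 1 = \left(10 + \frac{45 - -18 - 6}{3 \cdot 3}\right) 1 = \left(10 + \frac{1}{3} \cdot \frac{1}{3} \left(45 + 18 - 6\right)\right) 1 = \left(10 + \frac{1}{3} \cdot \frac{1}{3} \cdot 57\right) 1 = \left(10 + \frac{19}{3}\right) 1 = \frac{49}{3} \cdot 1 = \frac{49}{3}$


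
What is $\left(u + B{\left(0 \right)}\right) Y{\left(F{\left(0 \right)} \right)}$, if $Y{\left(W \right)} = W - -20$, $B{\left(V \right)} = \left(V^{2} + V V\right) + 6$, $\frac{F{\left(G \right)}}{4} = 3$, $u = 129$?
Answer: $4320$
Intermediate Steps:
$F{\left(G \right)} = 12$ ($F{\left(G \right)} = 4 \cdot 3 = 12$)
$B{\left(V \right)} = 6 + 2 V^{2}$ ($B{\left(V \right)} = \left(V^{2} + V^{2}\right) + 6 = 2 V^{2} + 6 = 6 + 2 V^{2}$)
$Y{\left(W \right)} = 20 + W$ ($Y{\left(W \right)} = W + 20 = 20 + W$)
$\left(u + B{\left(0 \right)}\right) Y{\left(F{\left(0 \right)} \right)} = \left(129 + \left(6 + 2 \cdot 0^{2}\right)\right) \left(20 + 12\right) = \left(129 + \left(6 + 2 \cdot 0\right)\right) 32 = \left(129 + \left(6 + 0\right)\right) 32 = \left(129 + 6\right) 32 = 135 \cdot 32 = 4320$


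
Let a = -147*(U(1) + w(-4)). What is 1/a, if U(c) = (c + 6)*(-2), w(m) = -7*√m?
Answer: 1/4116 - I/4116 ≈ 0.00024295 - 0.00024295*I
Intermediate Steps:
U(c) = -12 - 2*c (U(c) = (6 + c)*(-2) = -12 - 2*c)
a = 2058 + 2058*I (a = -147*((-12 - 2*1) - 14*I) = -147*((-12 - 2) - 14*I) = -147*(-14 - 14*I) = 2058 + 2058*I ≈ 2058.0 + 2058.0*I)
1/a = 1/(2058 + 2058*I) = (2058 - 2058*I)/8470728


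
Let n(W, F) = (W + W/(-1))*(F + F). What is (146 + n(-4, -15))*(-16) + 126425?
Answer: 124089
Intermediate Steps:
n(W, F) = 0 (n(W, F) = (W + W*(-1))*(2*F) = (W - W)*(2*F) = 0*(2*F) = 0)
(146 + n(-4, -15))*(-16) + 126425 = (146 + 0)*(-16) + 126425 = 146*(-16) + 126425 = -2336 + 126425 = 124089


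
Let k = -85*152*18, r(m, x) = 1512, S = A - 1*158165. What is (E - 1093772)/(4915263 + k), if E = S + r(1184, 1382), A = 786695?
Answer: -463730/4682703 ≈ -0.099030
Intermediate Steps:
S = 628530 (S = 786695 - 1*158165 = 786695 - 158165 = 628530)
E = 630042 (E = 628530 + 1512 = 630042)
k = -232560 (k = -12920*18 = -232560)
(E - 1093772)/(4915263 + k) = (630042 - 1093772)/(4915263 - 232560) = -463730/4682703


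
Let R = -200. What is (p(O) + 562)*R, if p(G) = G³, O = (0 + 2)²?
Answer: -125200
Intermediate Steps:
O = 4 (O = 2² = 4)
(p(O) + 562)*R = (4³ + 562)*(-200) = (64 + 562)*(-200) = 626*(-200) = -125200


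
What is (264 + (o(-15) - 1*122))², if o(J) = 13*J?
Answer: 2809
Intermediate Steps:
(264 + (o(-15) - 1*122))² = (264 + (13*(-15) - 1*122))² = (264 + (-195 - 122))² = (264 - 317)² = (-53)² = 2809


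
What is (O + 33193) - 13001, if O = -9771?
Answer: 10421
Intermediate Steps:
(O + 33193) - 13001 = (-9771 + 33193) - 13001 = 23422 - 13001 = 10421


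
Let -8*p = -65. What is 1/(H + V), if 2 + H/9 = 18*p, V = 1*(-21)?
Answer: 4/5109 ≈ 0.00078293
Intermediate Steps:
p = 65/8 (p = -⅛*(-65) = 65/8 ≈ 8.1250)
V = -21
H = 5193/4 (H = -18 + 9*(18*(65/8)) = -18 + 9*(585/4) = -18 + 5265/4 = 5193/4 ≈ 1298.3)
1/(H + V) = 1/(5193/4 - 21) = 1/(5109/4) = 4/5109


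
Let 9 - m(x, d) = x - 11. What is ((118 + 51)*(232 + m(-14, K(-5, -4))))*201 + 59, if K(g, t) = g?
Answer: 9035813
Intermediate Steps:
m(x, d) = 20 - x (m(x, d) = 9 - (x - 11) = 9 - (-11 + x) = 9 + (11 - x) = 20 - x)
((118 + 51)*(232 + m(-14, K(-5, -4))))*201 + 59 = ((118 + 51)*(232 + (20 - 1*(-14))))*201 + 59 = (169*(232 + (20 + 14)))*201 + 59 = (169*(232 + 34))*201 + 59 = (169*266)*201 + 59 = 44954*201 + 59 = 9035754 + 59 = 9035813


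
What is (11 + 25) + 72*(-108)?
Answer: -7740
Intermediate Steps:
(11 + 25) + 72*(-108) = 36 - 7776 = -7740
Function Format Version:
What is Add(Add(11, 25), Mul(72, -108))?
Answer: -7740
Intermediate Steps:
Add(Add(11, 25), Mul(72, -108)) = Add(36, -7776) = -7740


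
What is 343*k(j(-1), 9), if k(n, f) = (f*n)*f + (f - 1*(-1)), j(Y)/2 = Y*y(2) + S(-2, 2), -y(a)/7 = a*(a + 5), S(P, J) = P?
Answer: 5337766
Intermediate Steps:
y(a) = -7*a*(5 + a) (y(a) = -7*a*(a + 5) = -7*a*(5 + a))
j(Y) = -4 - 196*Y (j(Y) = 2*(Y*(-7*2*(5 + 2)) - 2) = 2*(Y*(-7*2*7) - 2) = 2*(Y*(-98) - 2) = 2*(-98*Y - 2) = 2*(-2 - 98*Y) = -4 - 196*Y)
k(n, f) = 1 + f + n*f**2 (k(n, f) = n*f**2 + (f + 1) = n*f**2 + (1 + f) = 1 + f + n*f**2)
343*k(j(-1), 9) = 343*(1 + 9 + (-4 - 196*(-1))*9**2) = 343*(1 + 9 + (-4 + 196)*81) = 343*(1 + 9 + 192*81) = 343*(1 + 9 + 15552) = 343*15562 = 5337766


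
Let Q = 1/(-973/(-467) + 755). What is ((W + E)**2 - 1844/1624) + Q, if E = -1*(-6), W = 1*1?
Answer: 1717720554/35886137 ≈ 47.866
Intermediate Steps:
W = 1
E = 6
Q = 467/353558 (Q = 1/(-973*(-1/467) + 755) = 1/(973/467 + 755) = 1/(353558/467) = 467/353558 ≈ 0.0013209)
((W + E)**2 - 1844/1624) + Q = ((1 + 6)**2 - 1844/1624) + 467/353558 = (7**2 - 1844*1/1624) + 467/353558 = (49 - 461/406) + 467/353558 = 19433/406 + 467/353558 = 1717720554/35886137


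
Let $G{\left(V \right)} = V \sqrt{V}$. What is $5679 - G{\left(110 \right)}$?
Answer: $5679 - 110 \sqrt{110} \approx 4525.3$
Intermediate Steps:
$G{\left(V \right)} = V^{\frac{3}{2}}$
$5679 - G{\left(110 \right)} = 5679 - 110^{\frac{3}{2}} = 5679 - 110 \sqrt{110}$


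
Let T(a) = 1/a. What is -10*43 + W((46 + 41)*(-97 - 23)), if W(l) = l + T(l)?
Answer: -113482801/10440 ≈ -10870.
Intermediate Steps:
W(l) = l + 1/l
-10*43 + W((46 + 41)*(-97 - 23)) = -10*43 + ((46 + 41)*(-97 - 23) + 1/((46 + 41)*(-97 - 23))) = -430 + (87*(-120) + 1/(87*(-120))) = -430 + (-10440 + 1/(-10440)) = -430 + (-10440 - 1/10440) = -430 - 108993601/10440 = -113482801/10440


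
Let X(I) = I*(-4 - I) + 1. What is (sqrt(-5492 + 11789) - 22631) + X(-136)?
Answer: -40582 + sqrt(6297) ≈ -40503.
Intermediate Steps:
X(I) = 1 + I*(-4 - I)
(sqrt(-5492 + 11789) - 22631) + X(-136) = (sqrt(-5492 + 11789) - 22631) + (1 - 1*(-136)**2 - 4*(-136)) = (sqrt(6297) - 22631) + (1 - 1*18496 + 544) = (-22631 + sqrt(6297)) + (1 - 18496 + 544) = (-22631 + sqrt(6297)) - 17951 = -40582 + sqrt(6297)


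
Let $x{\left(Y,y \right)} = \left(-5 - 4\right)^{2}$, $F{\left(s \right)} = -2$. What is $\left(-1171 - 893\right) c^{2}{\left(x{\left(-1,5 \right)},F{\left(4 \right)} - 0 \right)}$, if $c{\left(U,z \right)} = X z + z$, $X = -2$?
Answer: $-8256$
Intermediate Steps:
$x{\left(Y,y \right)} = 81$ ($x{\left(Y,y \right)} = \left(-9\right)^{2} = 81$)
$c{\left(U,z \right)} = - z$ ($c{\left(U,z \right)} = - 2 z + z = - z$)
$\left(-1171 - 893\right) c^{2}{\left(x{\left(-1,5 \right)},F{\left(4 \right)} - 0 \right)} = \left(-1171 - 893\right) \left(- (-2 - 0)\right)^{2} = \left(-1171 - 893\right) \left(- (-2 + 0)\right)^{2} = - 2064 \left(\left(-1\right) \left(-2\right)\right)^{2} = - 2064 \cdot 2^{2} = \left(-2064\right) 4 = -8256$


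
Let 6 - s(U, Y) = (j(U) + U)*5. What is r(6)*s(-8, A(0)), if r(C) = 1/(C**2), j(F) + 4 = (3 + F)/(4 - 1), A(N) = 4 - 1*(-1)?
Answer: 223/108 ≈ 2.0648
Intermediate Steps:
A(N) = 5 (A(N) = 4 + 1 = 5)
j(F) = -3 + F/3 (j(F) = -4 + (3 + F)/(4 - 1) = -4 + (3 + F)/3 = -4 + (3 + F)*(1/3) = -4 + (1 + F/3) = -3 + F/3)
r(C) = C**(-2)
s(U, Y) = 21 - 20*U/3 (s(U, Y) = 6 - ((-3 + U/3) + U)*5 = 6 - (-3 + 4*U/3)*5 = 6 - (-15 + 20*U/3) = 6 + (15 - 20*U/3) = 21 - 20*U/3)
r(6)*s(-8, A(0)) = (21 - 20/3*(-8))/6**2 = (21 + 160/3)/36 = (1/36)*(223/3) = 223/108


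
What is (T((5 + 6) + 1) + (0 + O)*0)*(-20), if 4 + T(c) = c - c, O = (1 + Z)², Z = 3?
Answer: 80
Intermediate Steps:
O = 16 (O = (1 + 3)² = 4² = 16)
T(c) = -4 (T(c) = -4 + (c - c) = -4 + 0 = -4)
(T((5 + 6) + 1) + (0 + O)*0)*(-20) = (-4 + (0 + 16)*0)*(-20) = (-4 + 16*0)*(-20) = (-4 + 0)*(-20) = -4*(-20) = 80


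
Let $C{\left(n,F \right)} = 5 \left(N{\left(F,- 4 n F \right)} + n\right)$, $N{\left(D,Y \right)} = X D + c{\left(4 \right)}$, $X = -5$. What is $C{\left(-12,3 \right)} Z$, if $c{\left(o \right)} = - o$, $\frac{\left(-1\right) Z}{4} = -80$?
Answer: $-49600$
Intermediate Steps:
$Z = 320$ ($Z = \left(-4\right) \left(-80\right) = 320$)
$N{\left(D,Y \right)} = -4 - 5 D$ ($N{\left(D,Y \right)} = - 5 D - 4 = -4 - 5 D$)
$C{\left(n,F \right)} = -20 - 25 F + 5 n$ ($C{\left(n,F \right)} = 5 \left(\left(-4 - 5 F\right) + n\right) = 5 \left(-4 + n - 5 F\right) = -20 - 25 F + 5 n$)
$C{\left(-12,3 \right)} Z = \left(-20 - 75 + 5 \left(-12\right)\right) 320 = \left(-20 - 75 - 60\right) 320 = \left(-155\right) 320 = -49600$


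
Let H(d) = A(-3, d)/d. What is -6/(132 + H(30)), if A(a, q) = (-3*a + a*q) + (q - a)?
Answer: -15/326 ≈ -0.046012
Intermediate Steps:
A(a, q) = q - 4*a + a*q
H(d) = (12 - 2*d)/d (H(d) = (d - 4*(-3) - 3*d)/d = (d + 12 - 3*d)/d = (12 - 2*d)/d)
-6/(132 + H(30)) = -6/(132 + (-2 + 12/30)) = -6/(132 + (-2 + 12*(1/30))) = -6/(132 + (-2 + ⅖)) = -6/(132 - 8/5) = -6/(652/5) = (5/652)*(-6) = -15/326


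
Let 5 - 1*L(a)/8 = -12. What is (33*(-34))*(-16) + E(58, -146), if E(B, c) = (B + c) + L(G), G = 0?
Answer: 18000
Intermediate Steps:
L(a) = 136 (L(a) = 40 - 8*(-12) = 40 + 96 = 136)
E(B, c) = 136 + B + c (E(B, c) = (B + c) + 136 = 136 + B + c)
(33*(-34))*(-16) + E(58, -146) = (33*(-34))*(-16) + (136 + 58 - 146) = -1122*(-16) + 48 = 17952 + 48 = 18000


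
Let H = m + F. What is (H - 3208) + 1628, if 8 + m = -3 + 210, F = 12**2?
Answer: -1237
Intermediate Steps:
F = 144
m = 199 (m = -8 + (-3 + 210) = -8 + 207 = 199)
H = 343 (H = 199 + 144 = 343)
(H - 3208) + 1628 = (343 - 3208) + 1628 = -2865 + 1628 = -1237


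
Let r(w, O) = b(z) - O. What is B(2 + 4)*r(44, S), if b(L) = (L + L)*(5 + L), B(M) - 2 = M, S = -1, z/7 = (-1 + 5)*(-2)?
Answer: 45704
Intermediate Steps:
z = -56 (z = 7*((-1 + 5)*(-2)) = 7*(4*(-2)) = 7*(-8) = -56)
B(M) = 2 + M
b(L) = 2*L*(5 + L) (b(L) = (2*L)*(5 + L) = 2*L*(5 + L))
r(w, O) = 5712 - O (r(w, O) = 2*(-56)*(5 - 56) - O = 2*(-56)*(-51) - O = 5712 - O)
B(2 + 4)*r(44, S) = (2 + (2 + 4))*(5712 - 1*(-1)) = (2 + 6)*(5712 + 1) = 8*5713 = 45704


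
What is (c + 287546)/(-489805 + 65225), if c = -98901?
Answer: -37729/84916 ≈ -0.44431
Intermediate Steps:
(c + 287546)/(-489805 + 65225) = (-98901 + 287546)/(-489805 + 65225) = 188645/(-424580) = 188645*(-1/424580) = -37729/84916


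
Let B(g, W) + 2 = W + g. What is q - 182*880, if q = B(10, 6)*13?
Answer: -159978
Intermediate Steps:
B(g, W) = -2 + W + g (B(g, W) = -2 + (W + g) = -2 + W + g)
q = 182 (q = (-2 + 6 + 10)*13 = 14*13 = 182)
q - 182*880 = 182 - 182*880 = 182 - 160160 = -159978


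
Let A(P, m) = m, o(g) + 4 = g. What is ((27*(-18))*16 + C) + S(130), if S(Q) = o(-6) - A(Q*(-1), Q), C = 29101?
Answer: 21185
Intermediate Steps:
o(g) = -4 + g
S(Q) = -10 - Q (S(Q) = (-4 - 6) - Q = -10 - Q)
((27*(-18))*16 + C) + S(130) = ((27*(-18))*16 + 29101) + (-10 - 1*130) = (-486*16 + 29101) + (-10 - 130) = (-7776 + 29101) - 140 = 21325 - 140 = 21185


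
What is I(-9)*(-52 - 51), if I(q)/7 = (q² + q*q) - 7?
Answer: -111755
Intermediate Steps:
I(q) = -49 + 14*q² (I(q) = 7*((q² + q*q) - 7) = 7*((q² + q²) - 7) = 7*(2*q² - 7) = 7*(-7 + 2*q²) = -49 + 14*q²)
I(-9)*(-52 - 51) = (-49 + 14*(-9)²)*(-52 - 51) = (-49 + 14*81)*(-103) = (-49 + 1134)*(-103) = 1085*(-103) = -111755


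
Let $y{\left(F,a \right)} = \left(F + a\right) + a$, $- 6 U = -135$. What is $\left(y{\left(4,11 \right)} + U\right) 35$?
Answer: $\frac{3395}{2} \approx 1697.5$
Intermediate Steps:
$U = \frac{45}{2}$ ($U = \left(- \frac{1}{6}\right) \left(-135\right) = \frac{45}{2} \approx 22.5$)
$y{\left(F,a \right)} = F + 2 a$
$\left(y{\left(4,11 \right)} + U\right) 35 = \left(\left(4 + 2 \cdot 11\right) + \frac{45}{2}\right) 35 = \left(\left(4 + 22\right) + \frac{45}{2}\right) 35 = \left(26 + \frac{45}{2}\right) 35 = \frac{97}{2} \cdot 35 = \frac{3395}{2}$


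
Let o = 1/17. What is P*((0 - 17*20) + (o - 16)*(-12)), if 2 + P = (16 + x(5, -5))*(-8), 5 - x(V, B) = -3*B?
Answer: 126400/17 ≈ 7435.3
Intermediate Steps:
o = 1/17 ≈ 0.058824
x(V, B) = 5 + 3*B (x(V, B) = 5 - (-3)*B = 5 + 3*B)
P = -50 (P = -2 + (16 + (5 + 3*(-5)))*(-8) = -2 + (16 + (5 - 15))*(-8) = -2 + (16 - 10)*(-8) = -2 + 6*(-8) = -2 - 48 = -50)
P*((0 - 17*20) + (o - 16)*(-12)) = -50*((0 - 17*20) + (1/17 - 16)*(-12)) = -50*((0 - 340) - 271/17*(-12)) = -50*(-340 + 3252/17) = -50*(-2528/17) = 126400/17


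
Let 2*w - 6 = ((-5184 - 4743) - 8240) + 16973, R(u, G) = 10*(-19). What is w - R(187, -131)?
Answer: -404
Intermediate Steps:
R(u, G) = -190
w = -594 (w = 3 + (((-5184 - 4743) - 8240) + 16973)/2 = 3 + ((-9927 - 8240) + 16973)/2 = 3 + (-18167 + 16973)/2 = 3 + (½)*(-1194) = 3 - 597 = -594)
w - R(187, -131) = -594 - 1*(-190) = -594 + 190 = -404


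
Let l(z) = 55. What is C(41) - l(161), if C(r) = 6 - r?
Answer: -90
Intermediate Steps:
C(41) - l(161) = (6 - 1*41) - 1*55 = (6 - 41) - 55 = -35 - 55 = -90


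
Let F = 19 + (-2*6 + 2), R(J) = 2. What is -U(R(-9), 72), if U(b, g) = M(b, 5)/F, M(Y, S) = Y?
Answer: -2/9 ≈ -0.22222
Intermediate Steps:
F = 9 (F = 19 + (-12 + 2) = 19 - 10 = 9)
U(b, g) = b/9
-U(R(-9), 72) = -2/9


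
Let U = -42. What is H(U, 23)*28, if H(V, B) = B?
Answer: 644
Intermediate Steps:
H(U, 23)*28 = 23*28 = 644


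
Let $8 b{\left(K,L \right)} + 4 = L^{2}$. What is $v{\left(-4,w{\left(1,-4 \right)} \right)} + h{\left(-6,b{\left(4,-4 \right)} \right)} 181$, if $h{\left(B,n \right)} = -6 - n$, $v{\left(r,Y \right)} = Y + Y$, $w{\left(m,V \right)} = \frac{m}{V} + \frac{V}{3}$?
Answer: $- \frac{4082}{3} \approx -1360.7$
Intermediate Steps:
$b{\left(K,L \right)} = - \frac{1}{2} + \frac{L^{2}}{8}$
$w{\left(m,V \right)} = \frac{V}{3} + \frac{m}{V}$ ($w{\left(m,V \right)} = \frac{m}{V} + V \frac{1}{3} = \frac{m}{V} + \frac{V}{3} = \frac{V}{3} + \frac{m}{V}$)
$v{\left(r,Y \right)} = 2 Y$
$v{\left(-4,w{\left(1,-4 \right)} \right)} + h{\left(-6,b{\left(4,-4 \right)} \right)} 181 = 2 \left(\frac{1}{3} \left(-4\right) + 1 \frac{1}{-4}\right) + \left(-6 - \left(- \frac{1}{2} + \frac{\left(-4\right)^{2}}{8}\right)\right) 181 = 2 \left(- \frac{4}{3} + 1 \left(- \frac{1}{4}\right)\right) + \left(-6 - \left(- \frac{1}{2} + \frac{1}{8} \cdot 16\right)\right) 181 = 2 \left(- \frac{4}{3} - \frac{1}{4}\right) + \left(-6 - \left(- \frac{1}{2} + 2\right)\right) 181 = 2 \left(- \frac{19}{12}\right) + \left(-6 - \frac{3}{2}\right) 181 = - \frac{19}{6} + \left(-6 - \frac{3}{2}\right) 181 = - \frac{19}{6} - \frac{2715}{2} = - \frac{4082}{3}$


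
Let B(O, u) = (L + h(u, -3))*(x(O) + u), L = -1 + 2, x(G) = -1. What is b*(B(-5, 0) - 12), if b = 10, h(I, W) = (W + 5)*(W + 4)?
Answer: -150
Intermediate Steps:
h(I, W) = (4 + W)*(5 + W) (h(I, W) = (5 + W)*(4 + W) = (4 + W)*(5 + W))
L = 1
B(O, u) = -3 + 3*u (B(O, u) = (1 + (20 + (-3)² + 9*(-3)))*(-1 + u) = (1 + (20 + 9 - 27))*(-1 + u) = (1 + 2)*(-1 + u) = 3*(-1 + u) = -3 + 3*u)
b*(B(-5, 0) - 12) = 10*((-3 + 3*0) - 12) = 10*((-3 + 0) - 12) = 10*(-3 - 12) = 10*(-15) = -150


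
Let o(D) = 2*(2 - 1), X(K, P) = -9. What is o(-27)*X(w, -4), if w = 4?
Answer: -18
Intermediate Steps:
o(D) = 2 (o(D) = 2*1 = 2)
o(-27)*X(w, -4) = 2*(-9) = -18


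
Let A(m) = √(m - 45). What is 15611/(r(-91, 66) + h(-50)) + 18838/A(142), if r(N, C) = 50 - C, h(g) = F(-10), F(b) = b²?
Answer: 15611/84 + 18838*√97/97 ≈ 2098.6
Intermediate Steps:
A(m) = √(-45 + m)
h(g) = 100 (h(g) = (-10)² = 100)
15611/(r(-91, 66) + h(-50)) + 18838/A(142) = 15611/((50 - 1*66) + 100) + 18838/(√(-45 + 142)) = 15611/((50 - 66) + 100) + 18838/(√97) = 15611/(-16 + 100) + 18838*(√97/97) = 15611/84 + 18838*√97/97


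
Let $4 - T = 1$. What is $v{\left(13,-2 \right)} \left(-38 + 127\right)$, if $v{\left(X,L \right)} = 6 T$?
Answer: $1602$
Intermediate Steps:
$T = 3$ ($T = 4 - 1 = 3$)
$v{\left(X,L \right)} = 18$ ($v{\left(X,L \right)} = 6 \cdot 3 = 18$)
$v{\left(13,-2 \right)} \left(-38 + 127\right) = 18 \left(-38 + 127\right) = 18 \cdot 89 = 1602$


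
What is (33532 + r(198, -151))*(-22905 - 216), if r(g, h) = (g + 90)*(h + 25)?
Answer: 63721476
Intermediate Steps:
r(g, h) = (25 + h)*(90 + g) (r(g, h) = (90 + g)*(25 + h) = (25 + h)*(90 + g))
(33532 + r(198, -151))*(-22905 - 216) = (33532 + (2250 + 25*198 + 90*(-151) + 198*(-151)))*(-22905 - 216) = (33532 + (2250 + 4950 - 13590 - 29898))*(-23121) = (33532 - 36288)*(-23121) = -2756*(-23121) = 63721476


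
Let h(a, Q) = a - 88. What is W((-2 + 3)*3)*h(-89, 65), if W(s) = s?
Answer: -531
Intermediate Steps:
h(a, Q) = -88 + a
W((-2 + 3)*3)*h(-89, 65) = ((-2 + 3)*3)*(-88 - 89) = (1*3)*(-177) = 3*(-177) = -531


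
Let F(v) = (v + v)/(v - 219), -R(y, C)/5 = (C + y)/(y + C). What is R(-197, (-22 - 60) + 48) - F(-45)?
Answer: -235/44 ≈ -5.3409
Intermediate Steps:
R(y, C) = -5 (R(y, C) = -5*(C + y)/(y + C) = -5*(C + y)/(C + y) = -5*1 = -5)
F(v) = 2*v/(-219 + v) (F(v) = (2*v)/(-219 + v) = 2*v/(-219 + v))
R(-197, (-22 - 60) + 48) - F(-45) = -5 - 2*(-45)/(-219 - 45) = -5 - 2*(-45)/(-264) = -5 - 2*(-45)*(-1)/264 = -5 - 1*15/44 = -5 - 15/44 = -235/44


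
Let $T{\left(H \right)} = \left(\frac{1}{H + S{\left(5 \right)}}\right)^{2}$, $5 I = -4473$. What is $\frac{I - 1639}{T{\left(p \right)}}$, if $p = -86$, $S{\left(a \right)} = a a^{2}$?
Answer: $- \frac{19268028}{5} \approx -3.8536 \cdot 10^{6}$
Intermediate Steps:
$S{\left(a \right)} = a^{3}$
$I = - \frac{4473}{5}$ ($I = \frac{1}{5} \left(-4473\right) = - \frac{4473}{5} \approx -894.6$)
$T{\left(H \right)} = \frac{1}{\left(125 + H\right)^{2}}$ ($T{\left(H \right)} = \left(\frac{1}{H + 5^{3}}\right)^{2} = \left(\frac{1}{H + 125}\right)^{2} = \left(\frac{1}{125 + H}\right)^{2} = \frac{1}{\left(125 + H\right)^{2}}$)
$\frac{I - 1639}{T{\left(p \right)}} = \frac{- \frac{4473}{5} - 1639}{\frac{1}{\left(125 - 86\right)^{2}}} = - \frac{12668}{5 \cdot \frac{1}{1521}} = - \frac{12668 \frac{1}{\frac{1}{1521}}}{5} = \left(- \frac{12668}{5}\right) 1521 = - \frac{19268028}{5}$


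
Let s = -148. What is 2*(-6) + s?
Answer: -160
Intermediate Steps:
2*(-6) + s = 2*(-6) - 148 = -12 - 148 = -160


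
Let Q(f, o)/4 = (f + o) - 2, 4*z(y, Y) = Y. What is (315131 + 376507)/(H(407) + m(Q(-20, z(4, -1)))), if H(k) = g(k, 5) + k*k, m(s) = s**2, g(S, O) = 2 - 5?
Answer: 691638/173567 ≈ 3.9848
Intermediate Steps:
z(y, Y) = Y/4
Q(f, o) = -8 + 4*f + 4*o (Q(f, o) = 4*((f + o) - 2) = 4*(-2 + f + o) = -8 + 4*f + 4*o)
g(S, O) = -3
H(k) = -3 + k**2 (H(k) = -3 + k*k = -3 + k**2)
(315131 + 376507)/(H(407) + m(Q(-20, z(4, -1)))) = (315131 + 376507)/((-3 + 407**2) + (-8 + 4*(-20) + 4*((1/4)*(-1)))**2) = 691638/((-3 + 165649) + (-8 - 80 + 4*(-1/4))**2) = 691638/(165646 + (-8 - 80 - 1)**2) = 691638/(165646 + (-89)**2) = 691638/(165646 + 7921) = 691638/173567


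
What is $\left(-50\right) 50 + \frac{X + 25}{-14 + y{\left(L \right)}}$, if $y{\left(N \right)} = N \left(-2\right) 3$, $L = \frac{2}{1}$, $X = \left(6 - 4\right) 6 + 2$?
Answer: $- \frac{5003}{2} \approx -2501.5$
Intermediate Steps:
$X = 14$ ($X = \left(6 - 4\right) 6 + 2 = 2 \cdot 6 + 2 = 12 + 2 = 14$)
$L = 2$ ($L = 2 \cdot 1 = 2$)
$y{\left(N \right)} = - 6 N$ ($y{\left(N \right)} = - 2 N 3 = - 6 N$)
$\left(-50\right) 50 + \frac{X + 25}{-14 + y{\left(L \right)}} = \left(-50\right) 50 + \frac{14 + 25}{-14 - 12} = -2500 + \frac{39}{-14 - 12} = -2500 + \frac{39}{-26} = -2500 + 39 \left(- \frac{1}{26}\right) = -2500 - \frac{3}{2} = - \frac{5003}{2}$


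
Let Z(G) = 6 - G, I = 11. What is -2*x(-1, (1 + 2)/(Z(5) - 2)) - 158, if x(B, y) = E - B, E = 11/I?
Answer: -162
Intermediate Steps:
E = 1 (E = 11/11 = 11*(1/11) = 1)
x(B, y) = 1 - B
-2*x(-1, (1 + 2)/(Z(5) - 2)) - 158 = -2*(1 - 1*(-1)) - 158 = -2*(1 + 1) - 158 = -2*2 - 158 = -4 - 158 = -162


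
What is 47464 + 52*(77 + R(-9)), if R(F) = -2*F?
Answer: 52404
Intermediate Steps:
47464 + 52*(77 + R(-9)) = 47464 + 52*(77 - 2*(-9)) = 47464 + 52*(77 + 18) = 47464 + 52*95 = 47464 + 4940 = 52404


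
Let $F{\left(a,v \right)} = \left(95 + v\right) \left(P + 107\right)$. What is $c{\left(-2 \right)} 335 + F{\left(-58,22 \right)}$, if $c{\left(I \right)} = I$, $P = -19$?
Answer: $9626$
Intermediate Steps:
$F{\left(a,v \right)} = 8360 + 88 v$ ($F{\left(a,v \right)} = \left(95 + v\right) \left(-19 + 107\right) = \left(95 + v\right) 88 = 8360 + 88 v$)
$c{\left(-2 \right)} 335 + F{\left(-58,22 \right)} = \left(-2\right) 335 + \left(8360 + 88 \cdot 22\right) = -670 + \left(8360 + 1936\right) = -670 + 10296 = 9626$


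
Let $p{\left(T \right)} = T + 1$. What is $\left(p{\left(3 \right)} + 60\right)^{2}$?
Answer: $4096$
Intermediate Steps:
$p{\left(T \right)} = 1 + T$
$\left(p{\left(3 \right)} + 60\right)^{2} = \left(\left(1 + 3\right) + 60\right)^{2} = \left(4 + 60\right)^{2} = 64^{2} = 4096$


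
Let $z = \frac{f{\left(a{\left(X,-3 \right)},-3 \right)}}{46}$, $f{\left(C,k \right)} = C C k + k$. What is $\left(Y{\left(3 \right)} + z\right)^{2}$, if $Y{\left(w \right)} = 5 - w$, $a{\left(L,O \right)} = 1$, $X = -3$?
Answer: $\frac{1849}{529} \approx 3.4953$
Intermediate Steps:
$f{\left(C,k \right)} = k + k C^{2}$ ($f{\left(C,k \right)} = C^{2} k + k = k C^{2} + k = k + k C^{2}$)
$z = - \frac{3}{23}$ ($z = \frac{\left(-3\right) \left(1 + 1^{2}\right)}{46} = - 3 \left(1 + 1\right) \frac{1}{46} = \left(-3\right) 2 \cdot \frac{1}{46} = \left(-6\right) \frac{1}{46} = - \frac{3}{23} \approx -0.13043$)
$\left(Y{\left(3 \right)} + z\right)^{2} = \left(\left(5 - 3\right) - \frac{3}{23}\right)^{2} = \left(2 - \frac{3}{23}\right)^{2} = \left(\frac{43}{23}\right)^{2} = \frac{1849}{529}$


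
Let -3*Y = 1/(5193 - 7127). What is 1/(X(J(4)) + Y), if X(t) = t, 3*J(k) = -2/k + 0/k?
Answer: -967/161 ≈ -6.0062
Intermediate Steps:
J(k) = -2/(3*k) (J(k) = (-2/k + 0/k)/3 = (-2/k + 0)/3 = (-2/k)/3 = -2/(3*k))
Y = 1/5802 (Y = -1/(3*(5193 - 7127)) = -1/3/(-1934) = -1/3*(-1/1934) = 1/5802 ≈ 0.00017235)
1/(X(J(4)) + Y) = 1/(-2/3/4 + 1/5802) = 1/(-2/3*1/4 + 1/5802) = 1/(-1/6 + 1/5802) = 1/(-161/967) = -967/161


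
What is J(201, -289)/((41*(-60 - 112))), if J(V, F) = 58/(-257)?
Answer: 29/906182 ≈ 3.2002e-5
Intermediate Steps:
J(V, F) = -58/257 (J(V, F) = 58*(-1/257) = -58/257)
J(201, -289)/((41*(-60 - 112))) = -58*1/(41*(-60 - 112))/257 = -58/(257*(41*(-172))) = -58/257/(-7052) = -58/257*(-1/7052) = 29/906182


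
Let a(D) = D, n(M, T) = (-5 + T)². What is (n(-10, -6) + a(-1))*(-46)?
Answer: -5520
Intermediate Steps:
(n(-10, -6) + a(-1))*(-46) = ((-5 - 6)² - 1)*(-46) = ((-11)² - 1)*(-46) = (121 - 1)*(-46) = 120*(-46) = -5520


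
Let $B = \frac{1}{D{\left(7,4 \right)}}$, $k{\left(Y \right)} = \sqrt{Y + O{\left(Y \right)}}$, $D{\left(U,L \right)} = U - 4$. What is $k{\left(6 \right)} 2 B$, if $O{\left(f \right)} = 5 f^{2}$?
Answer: $\frac{2 \sqrt{186}}{3} \approx 9.0921$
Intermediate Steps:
$D{\left(U,L \right)} = -4 + U$ ($D{\left(U,L \right)} = U - 4 = -4 + U$)
$k{\left(Y \right)} = \sqrt{Y + 5 Y^{2}}$
$B = \frac{1}{3}$ ($B = \frac{1}{-4 + 7} = \frac{1}{3} \approx 0.33333$)
$k{\left(6 \right)} 2 B = \sqrt{6 \left(1 + 5 \cdot 6\right)} 2 \cdot \frac{1}{3} = \sqrt{6 \left(1 + 30\right)} 2 \cdot \frac{1}{3} = \sqrt{6 \cdot 31} \cdot 2 \cdot \frac{1}{3} = \sqrt{186} \cdot 2 \cdot \frac{1}{3} = 2 \sqrt{186} \cdot \frac{1}{3} = \frac{2 \sqrt{186}}{3}$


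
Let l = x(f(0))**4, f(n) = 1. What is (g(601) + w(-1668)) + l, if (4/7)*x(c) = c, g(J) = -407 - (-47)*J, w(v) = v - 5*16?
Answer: 6681953/256 ≈ 26101.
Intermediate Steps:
w(v) = -80 + v (w(v) = v - 80 = -80 + v)
g(J) = -407 + 47*J
x(c) = 7*c/4
l = 2401/256 (l = ((7/4)*1)**4 = (7/4)**4 = 2401/256 ≈ 9.3789)
(g(601) + w(-1668)) + l = ((-407 + 47*601) + (-80 - 1668)) + 2401/256 = ((-407 + 28247) - 1748) + 2401/256 = (27840 - 1748) + 2401/256 = 26092 + 2401/256 = 6681953/256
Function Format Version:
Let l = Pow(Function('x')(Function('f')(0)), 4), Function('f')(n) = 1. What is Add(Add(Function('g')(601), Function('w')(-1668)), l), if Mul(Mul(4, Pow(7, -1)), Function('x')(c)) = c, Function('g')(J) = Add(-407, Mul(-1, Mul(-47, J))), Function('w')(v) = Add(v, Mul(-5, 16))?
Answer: Rational(6681953, 256) ≈ 26101.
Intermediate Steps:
Function('w')(v) = Add(-80, v) (Function('w')(v) = Add(v, -80) = Add(-80, v))
Function('g')(J) = Add(-407, Mul(47, J))
Function('x')(c) = Mul(Rational(7, 4), c)
l = Rational(2401, 256) (l = Pow(Mul(Rational(7, 4), 1), 4) = Pow(Rational(7, 4), 4) = Rational(2401, 256) ≈ 9.3789)
Add(Add(Function('g')(601), Function('w')(-1668)), l) = Add(Add(Add(-407, Mul(47, 601)), Add(-80, -1668)), Rational(2401, 256)) = Add(Add(Add(-407, 28247), -1748), Rational(2401, 256)) = Add(Add(27840, -1748), Rational(2401, 256)) = Add(26092, Rational(2401, 256)) = Rational(6681953, 256)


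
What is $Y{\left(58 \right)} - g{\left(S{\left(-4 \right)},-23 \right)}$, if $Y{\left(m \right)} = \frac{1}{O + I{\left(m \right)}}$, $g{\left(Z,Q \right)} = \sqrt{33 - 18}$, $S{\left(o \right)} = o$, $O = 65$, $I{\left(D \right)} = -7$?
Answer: $\frac{1}{58} - \sqrt{15} \approx -3.8557$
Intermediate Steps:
$g{\left(Z,Q \right)} = \sqrt{15}$
$Y{\left(m \right)} = \frac{1}{58}$ ($Y{\left(m \right)} = \frac{1}{65 - 7} = \frac{1}{58}$)
$Y{\left(58 \right)} - g{\left(S{\left(-4 \right)},-23 \right)} = \frac{1}{58} - \sqrt{15}$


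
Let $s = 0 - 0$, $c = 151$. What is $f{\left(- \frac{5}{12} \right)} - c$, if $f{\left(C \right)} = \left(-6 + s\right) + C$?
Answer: $- \frac{1889}{12} \approx -157.42$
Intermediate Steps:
$s = 0$ ($s = 0 + 0 = 0$)
$f{\left(C \right)} = -6 + C$ ($f{\left(C \right)} = \left(-6 + 0\right) + C = -6 + C$)
$f{\left(- \frac{5}{12} \right)} - c = \left(-6 - \frac{5}{12}\right) - 151 = - \frac{77}{12} - 151 = - \frac{1889}{12}$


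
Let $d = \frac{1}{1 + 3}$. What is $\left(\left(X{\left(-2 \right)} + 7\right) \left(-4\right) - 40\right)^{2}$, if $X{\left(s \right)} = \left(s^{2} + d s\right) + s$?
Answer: $5476$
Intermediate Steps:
$d = \frac{1}{4} \approx 0.25$
$X{\left(s \right)} = s^{2} + \frac{5 s}{4}$ ($X{\left(s \right)} = \left(s^{2} + \frac{s}{4}\right) + s = s^{2} + \frac{5 s}{4}$)
$\left(\left(X{\left(-2 \right)} + 7\right) \left(-4\right) - 40\right)^{2} = \left(\left(\frac{1}{4} \left(-2\right) \left(5 + 4 \left(-2\right)\right) + 7\right) \left(-4\right) - 40\right)^{2} = \left(\left(\frac{1}{4} \left(-2\right) \left(5 - 8\right) + 7\right) \left(-4\right) - 40\right)^{2} = \left(\left(\frac{1}{4} \left(-2\right) \left(-3\right) + 7\right) \left(-4\right) - 40\right)^{2} = \left(\left(\frac{3}{2} + 7\right) \left(-4\right) - 40\right)^{2} = \left(\frac{17}{2} \left(-4\right) - 40\right)^{2} = \left(-34 - 40\right)^{2} = \left(-74\right)^{2} = 5476$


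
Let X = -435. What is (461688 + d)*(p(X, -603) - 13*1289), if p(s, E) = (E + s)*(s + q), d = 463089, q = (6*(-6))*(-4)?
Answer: 263839802877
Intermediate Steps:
q = 144 (q = -36*(-4) = 144)
p(s, E) = (144 + s)*(E + s) (p(s, E) = (E + s)*(s + 144) = (E + s)*(144 + s) = (144 + s)*(E + s))
(461688 + d)*(p(X, -603) - 13*1289) = (461688 + 463089)*(((-435)² + 144*(-603) + 144*(-435) - 603*(-435)) - 13*1289) = 924777*((189225 - 86832 - 62640 + 262305) - 16757) = 924777*(302058 - 16757) = 924777*285301 = 263839802877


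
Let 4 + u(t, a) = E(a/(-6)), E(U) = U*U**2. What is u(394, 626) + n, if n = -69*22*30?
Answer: -31893985/27 ≈ -1.1813e+6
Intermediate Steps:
E(U) = U**3
u(t, a) = -4 - a**3/216 (u(t, a) = -4 + (a/(-6))**3 = -4 + (a*(-1/6))**3 = -4 + (-a/6)**3 = -4 - a**3/216)
n = -45540 (n = -1518*30 = -45540)
u(394, 626) + n = (-4 - 1/216*626**3) - 45540 = (-4 - 1/216*245314376) - 45540 = (-4 - 30664297/27) - 45540 = -30664405/27 - 45540 = -31893985/27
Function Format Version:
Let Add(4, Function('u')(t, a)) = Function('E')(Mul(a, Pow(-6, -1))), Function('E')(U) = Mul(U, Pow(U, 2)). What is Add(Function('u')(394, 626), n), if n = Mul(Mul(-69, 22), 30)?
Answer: Rational(-31893985, 27) ≈ -1.1813e+6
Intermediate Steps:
Function('E')(U) = Pow(U, 3)
Function('u')(t, a) = Add(-4, Mul(Rational(-1, 216), Pow(a, 3))) (Function('u')(t, a) = Add(-4, Pow(Mul(a, Pow(-6, -1)), 3)) = Add(-4, Pow(Mul(a, Rational(-1, 6)), 3)) = Add(-4, Pow(Mul(Rational(-1, 6), a), 3)) = Add(-4, Mul(Rational(-1, 216), Pow(a, 3))))
n = -45540 (n = Mul(-1518, 30) = -45540)
Add(Function('u')(394, 626), n) = Add(Add(-4, Mul(Rational(-1, 216), Pow(626, 3))), -45540) = Add(Add(-4, Mul(Rational(-1, 216), 245314376)), -45540) = Add(Add(-4, Rational(-30664297, 27)), -45540) = Add(Rational(-30664405, 27), -45540) = Rational(-31893985, 27)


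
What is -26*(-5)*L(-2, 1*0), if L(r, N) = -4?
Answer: -520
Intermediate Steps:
-26*(-5)*L(-2, 1*0) = -26*(-5)*(-4) = -(-130)*(-4) = -1*520 = -520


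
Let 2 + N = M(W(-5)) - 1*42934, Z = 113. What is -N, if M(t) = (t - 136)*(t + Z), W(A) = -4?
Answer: 58196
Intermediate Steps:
M(t) = (-136 + t)*(113 + t) (M(t) = (t - 136)*(t + 113) = (-136 + t)*(113 + t))
N = -58196 (N = -2 + ((-15368 + (-4)² - 23*(-4)) - 1*42934) = -2 + ((-15368 + 16 + 92) - 42934) = -2 + (-15260 - 42934) = -2 - 58194 = -58196)
-N = -1*(-58196) = 58196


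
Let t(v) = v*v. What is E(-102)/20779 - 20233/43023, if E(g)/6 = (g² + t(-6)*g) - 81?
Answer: 1296454331/893974917 ≈ 1.4502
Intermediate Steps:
t(v) = v²
E(g) = -486 + 6*g² + 216*g (E(g) = 6*((g² + (-6)²*g) - 81) = 6*((g² + 36*g) - 81) = 6*(-81 + g² + 36*g) = -486 + 6*g² + 216*g)
E(-102)/20779 - 20233/43023 = (-486 + 6*(-102)² + 216*(-102))/20779 - 20233/43023 = (-486 + 6*10404 - 22032)*(1/20779) - 20233*1/43023 = (-486 + 62424 - 22032)*(1/20779) - 20233/43023 = 39906*(1/20779) - 20233/43023 = 39906/20779 - 20233/43023 = 1296454331/893974917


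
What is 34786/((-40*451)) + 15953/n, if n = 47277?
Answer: -678392801/426438540 ≈ -1.5908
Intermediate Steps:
34786/((-40*451)) + 15953/n = 34786/((-40*451)) + 15953/47277 = 34786/(-18040) + 15953*(1/47277) = 34786*(-1/18040) + 15953/47277 = -17393/9020 + 15953/47277 = -678392801/426438540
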